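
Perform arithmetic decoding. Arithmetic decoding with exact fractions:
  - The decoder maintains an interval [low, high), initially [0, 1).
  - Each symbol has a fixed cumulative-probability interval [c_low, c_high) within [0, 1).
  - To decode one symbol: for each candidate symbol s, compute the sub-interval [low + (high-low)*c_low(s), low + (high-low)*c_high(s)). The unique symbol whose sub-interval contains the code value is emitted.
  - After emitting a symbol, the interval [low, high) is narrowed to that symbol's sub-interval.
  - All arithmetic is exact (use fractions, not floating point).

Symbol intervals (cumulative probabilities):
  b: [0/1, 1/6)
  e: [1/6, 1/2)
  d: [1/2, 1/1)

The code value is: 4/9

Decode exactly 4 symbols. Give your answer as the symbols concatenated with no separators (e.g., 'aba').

Step 1: interval [0/1, 1/1), width = 1/1 - 0/1 = 1/1
  'b': [0/1 + 1/1*0/1, 0/1 + 1/1*1/6) = [0/1, 1/6)
  'e': [0/1 + 1/1*1/6, 0/1 + 1/1*1/2) = [1/6, 1/2) <- contains code 4/9
  'd': [0/1 + 1/1*1/2, 0/1 + 1/1*1/1) = [1/2, 1/1)
  emit 'e', narrow to [1/6, 1/2)
Step 2: interval [1/6, 1/2), width = 1/2 - 1/6 = 1/3
  'b': [1/6 + 1/3*0/1, 1/6 + 1/3*1/6) = [1/6, 2/9)
  'e': [1/6 + 1/3*1/6, 1/6 + 1/3*1/2) = [2/9, 1/3)
  'd': [1/6 + 1/3*1/2, 1/6 + 1/3*1/1) = [1/3, 1/2) <- contains code 4/9
  emit 'd', narrow to [1/3, 1/2)
Step 3: interval [1/3, 1/2), width = 1/2 - 1/3 = 1/6
  'b': [1/3 + 1/6*0/1, 1/3 + 1/6*1/6) = [1/3, 13/36)
  'e': [1/3 + 1/6*1/6, 1/3 + 1/6*1/2) = [13/36, 5/12)
  'd': [1/3 + 1/6*1/2, 1/3 + 1/6*1/1) = [5/12, 1/2) <- contains code 4/9
  emit 'd', narrow to [5/12, 1/2)
Step 4: interval [5/12, 1/2), width = 1/2 - 5/12 = 1/12
  'b': [5/12 + 1/12*0/1, 5/12 + 1/12*1/6) = [5/12, 31/72)
  'e': [5/12 + 1/12*1/6, 5/12 + 1/12*1/2) = [31/72, 11/24) <- contains code 4/9
  'd': [5/12 + 1/12*1/2, 5/12 + 1/12*1/1) = [11/24, 1/2)
  emit 'e', narrow to [31/72, 11/24)

Answer: edde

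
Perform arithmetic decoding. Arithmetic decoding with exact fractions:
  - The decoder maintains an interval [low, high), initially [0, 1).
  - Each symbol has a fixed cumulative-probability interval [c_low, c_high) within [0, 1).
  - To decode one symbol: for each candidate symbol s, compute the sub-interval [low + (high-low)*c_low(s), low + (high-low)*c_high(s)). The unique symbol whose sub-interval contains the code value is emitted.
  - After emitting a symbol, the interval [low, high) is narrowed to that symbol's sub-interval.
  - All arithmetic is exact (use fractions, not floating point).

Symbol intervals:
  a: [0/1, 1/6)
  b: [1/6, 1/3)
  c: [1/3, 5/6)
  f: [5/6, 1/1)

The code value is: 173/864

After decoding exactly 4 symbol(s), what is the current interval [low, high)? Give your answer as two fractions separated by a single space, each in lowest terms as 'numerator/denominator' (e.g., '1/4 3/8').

Answer: 259/1296 65/324

Derivation:
Step 1: interval [0/1, 1/1), width = 1/1 - 0/1 = 1/1
  'a': [0/1 + 1/1*0/1, 0/1 + 1/1*1/6) = [0/1, 1/6)
  'b': [0/1 + 1/1*1/6, 0/1 + 1/1*1/3) = [1/6, 1/3) <- contains code 173/864
  'c': [0/1 + 1/1*1/3, 0/1 + 1/1*5/6) = [1/3, 5/6)
  'f': [0/1 + 1/1*5/6, 0/1 + 1/1*1/1) = [5/6, 1/1)
  emit 'b', narrow to [1/6, 1/3)
Step 2: interval [1/6, 1/3), width = 1/3 - 1/6 = 1/6
  'a': [1/6 + 1/6*0/1, 1/6 + 1/6*1/6) = [1/6, 7/36)
  'b': [1/6 + 1/6*1/6, 1/6 + 1/6*1/3) = [7/36, 2/9) <- contains code 173/864
  'c': [1/6 + 1/6*1/3, 1/6 + 1/6*5/6) = [2/9, 11/36)
  'f': [1/6 + 1/6*5/6, 1/6 + 1/6*1/1) = [11/36, 1/3)
  emit 'b', narrow to [7/36, 2/9)
Step 3: interval [7/36, 2/9), width = 2/9 - 7/36 = 1/36
  'a': [7/36 + 1/36*0/1, 7/36 + 1/36*1/6) = [7/36, 43/216)
  'b': [7/36 + 1/36*1/6, 7/36 + 1/36*1/3) = [43/216, 11/54) <- contains code 173/864
  'c': [7/36 + 1/36*1/3, 7/36 + 1/36*5/6) = [11/54, 47/216)
  'f': [7/36 + 1/36*5/6, 7/36 + 1/36*1/1) = [47/216, 2/9)
  emit 'b', narrow to [43/216, 11/54)
Step 4: interval [43/216, 11/54), width = 11/54 - 43/216 = 1/216
  'a': [43/216 + 1/216*0/1, 43/216 + 1/216*1/6) = [43/216, 259/1296)
  'b': [43/216 + 1/216*1/6, 43/216 + 1/216*1/3) = [259/1296, 65/324) <- contains code 173/864
  'c': [43/216 + 1/216*1/3, 43/216 + 1/216*5/6) = [65/324, 263/1296)
  'f': [43/216 + 1/216*5/6, 43/216 + 1/216*1/1) = [263/1296, 11/54)
  emit 'b', narrow to [259/1296, 65/324)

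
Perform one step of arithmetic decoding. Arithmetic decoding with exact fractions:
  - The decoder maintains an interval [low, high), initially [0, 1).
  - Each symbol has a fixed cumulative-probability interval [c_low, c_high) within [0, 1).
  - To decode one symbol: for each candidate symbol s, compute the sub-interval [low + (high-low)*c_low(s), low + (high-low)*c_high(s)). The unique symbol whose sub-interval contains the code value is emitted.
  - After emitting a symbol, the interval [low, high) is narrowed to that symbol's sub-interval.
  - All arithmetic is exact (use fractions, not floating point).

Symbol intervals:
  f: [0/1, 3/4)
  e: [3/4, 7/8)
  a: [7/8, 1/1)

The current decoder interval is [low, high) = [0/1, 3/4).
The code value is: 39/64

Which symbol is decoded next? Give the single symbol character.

Answer: e

Derivation:
Interval width = high − low = 3/4 − 0/1 = 3/4
Scaled code = (code − low) / width = (39/64 − 0/1) / 3/4 = 13/16
  f: [0/1, 3/4) 
  e: [3/4, 7/8) ← scaled code falls here ✓
  a: [7/8, 1/1) 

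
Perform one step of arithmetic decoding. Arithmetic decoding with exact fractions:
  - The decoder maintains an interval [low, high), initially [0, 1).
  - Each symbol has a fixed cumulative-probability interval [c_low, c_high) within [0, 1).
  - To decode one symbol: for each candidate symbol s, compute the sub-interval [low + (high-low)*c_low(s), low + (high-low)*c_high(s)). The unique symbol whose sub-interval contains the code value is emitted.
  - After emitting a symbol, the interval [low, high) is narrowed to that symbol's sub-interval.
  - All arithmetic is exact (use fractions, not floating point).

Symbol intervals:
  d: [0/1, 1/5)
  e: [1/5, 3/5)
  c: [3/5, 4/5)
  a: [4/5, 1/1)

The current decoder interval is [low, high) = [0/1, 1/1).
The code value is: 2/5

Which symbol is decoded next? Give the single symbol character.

Answer: e

Derivation:
Interval width = high − low = 1/1 − 0/1 = 1/1
Scaled code = (code − low) / width = (2/5 − 0/1) / 1/1 = 2/5
  d: [0/1, 1/5) 
  e: [1/5, 3/5) ← scaled code falls here ✓
  c: [3/5, 4/5) 
  a: [4/5, 1/1) 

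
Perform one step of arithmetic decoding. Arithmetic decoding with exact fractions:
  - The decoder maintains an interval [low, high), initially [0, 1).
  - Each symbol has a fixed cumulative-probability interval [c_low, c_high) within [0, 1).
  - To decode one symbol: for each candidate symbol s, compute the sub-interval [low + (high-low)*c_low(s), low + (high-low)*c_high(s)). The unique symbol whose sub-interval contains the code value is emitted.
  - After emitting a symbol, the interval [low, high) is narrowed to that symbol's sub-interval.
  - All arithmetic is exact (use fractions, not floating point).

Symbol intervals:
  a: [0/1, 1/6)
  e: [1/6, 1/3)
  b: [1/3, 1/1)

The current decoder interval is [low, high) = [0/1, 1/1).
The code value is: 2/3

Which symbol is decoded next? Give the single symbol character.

Answer: b

Derivation:
Interval width = high − low = 1/1 − 0/1 = 1/1
Scaled code = (code − low) / width = (2/3 − 0/1) / 1/1 = 2/3
  a: [0/1, 1/6) 
  e: [1/6, 1/3) 
  b: [1/3, 1/1) ← scaled code falls here ✓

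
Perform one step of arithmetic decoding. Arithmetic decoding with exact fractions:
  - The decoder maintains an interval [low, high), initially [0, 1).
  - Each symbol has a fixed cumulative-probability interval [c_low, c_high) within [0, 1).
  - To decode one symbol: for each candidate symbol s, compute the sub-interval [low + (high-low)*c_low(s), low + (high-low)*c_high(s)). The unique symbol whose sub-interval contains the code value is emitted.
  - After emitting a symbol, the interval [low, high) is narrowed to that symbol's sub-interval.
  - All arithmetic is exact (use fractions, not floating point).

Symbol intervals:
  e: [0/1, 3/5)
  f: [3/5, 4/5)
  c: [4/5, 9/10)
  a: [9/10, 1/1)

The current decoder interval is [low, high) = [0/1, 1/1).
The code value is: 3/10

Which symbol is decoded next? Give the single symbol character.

Interval width = high − low = 1/1 − 0/1 = 1/1
Scaled code = (code − low) / width = (3/10 − 0/1) / 1/1 = 3/10
  e: [0/1, 3/5) ← scaled code falls here ✓
  f: [3/5, 4/5) 
  c: [4/5, 9/10) 
  a: [9/10, 1/1) 

Answer: e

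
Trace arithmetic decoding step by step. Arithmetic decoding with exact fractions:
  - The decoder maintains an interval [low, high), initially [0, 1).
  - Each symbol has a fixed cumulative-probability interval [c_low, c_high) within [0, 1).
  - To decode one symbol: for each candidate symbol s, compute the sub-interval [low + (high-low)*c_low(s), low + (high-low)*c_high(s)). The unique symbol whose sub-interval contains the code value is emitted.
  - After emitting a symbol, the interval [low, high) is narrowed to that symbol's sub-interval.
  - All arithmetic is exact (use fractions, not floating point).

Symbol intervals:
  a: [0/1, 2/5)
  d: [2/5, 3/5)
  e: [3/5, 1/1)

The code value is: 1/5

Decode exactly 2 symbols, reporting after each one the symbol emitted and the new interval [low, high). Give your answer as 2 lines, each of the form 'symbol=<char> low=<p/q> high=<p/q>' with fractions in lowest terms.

Step 1: interval [0/1, 1/1), width = 1/1 - 0/1 = 1/1
  'a': [0/1 + 1/1*0/1, 0/1 + 1/1*2/5) = [0/1, 2/5) <- contains code 1/5
  'd': [0/1 + 1/1*2/5, 0/1 + 1/1*3/5) = [2/5, 3/5)
  'e': [0/1 + 1/1*3/5, 0/1 + 1/1*1/1) = [3/5, 1/1)
  emit 'a', narrow to [0/1, 2/5)
Step 2: interval [0/1, 2/5), width = 2/5 - 0/1 = 2/5
  'a': [0/1 + 2/5*0/1, 0/1 + 2/5*2/5) = [0/1, 4/25)
  'd': [0/1 + 2/5*2/5, 0/1 + 2/5*3/5) = [4/25, 6/25) <- contains code 1/5
  'e': [0/1 + 2/5*3/5, 0/1 + 2/5*1/1) = [6/25, 2/5)
  emit 'd', narrow to [4/25, 6/25)

Answer: symbol=a low=0/1 high=2/5
symbol=d low=4/25 high=6/25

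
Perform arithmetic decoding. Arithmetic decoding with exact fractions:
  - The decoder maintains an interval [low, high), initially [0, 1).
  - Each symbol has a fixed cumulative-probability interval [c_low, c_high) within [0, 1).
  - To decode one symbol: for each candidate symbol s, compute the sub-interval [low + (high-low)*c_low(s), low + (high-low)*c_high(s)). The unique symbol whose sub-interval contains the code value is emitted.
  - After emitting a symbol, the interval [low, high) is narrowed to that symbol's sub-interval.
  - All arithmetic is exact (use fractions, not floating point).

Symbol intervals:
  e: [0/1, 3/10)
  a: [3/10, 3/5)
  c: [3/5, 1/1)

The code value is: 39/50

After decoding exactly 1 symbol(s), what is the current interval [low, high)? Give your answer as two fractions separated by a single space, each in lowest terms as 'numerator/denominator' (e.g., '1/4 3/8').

Step 1: interval [0/1, 1/1), width = 1/1 - 0/1 = 1/1
  'e': [0/1 + 1/1*0/1, 0/1 + 1/1*3/10) = [0/1, 3/10)
  'a': [0/1 + 1/1*3/10, 0/1 + 1/1*3/5) = [3/10, 3/5)
  'c': [0/1 + 1/1*3/5, 0/1 + 1/1*1/1) = [3/5, 1/1) <- contains code 39/50
  emit 'c', narrow to [3/5, 1/1)

Answer: 3/5 1/1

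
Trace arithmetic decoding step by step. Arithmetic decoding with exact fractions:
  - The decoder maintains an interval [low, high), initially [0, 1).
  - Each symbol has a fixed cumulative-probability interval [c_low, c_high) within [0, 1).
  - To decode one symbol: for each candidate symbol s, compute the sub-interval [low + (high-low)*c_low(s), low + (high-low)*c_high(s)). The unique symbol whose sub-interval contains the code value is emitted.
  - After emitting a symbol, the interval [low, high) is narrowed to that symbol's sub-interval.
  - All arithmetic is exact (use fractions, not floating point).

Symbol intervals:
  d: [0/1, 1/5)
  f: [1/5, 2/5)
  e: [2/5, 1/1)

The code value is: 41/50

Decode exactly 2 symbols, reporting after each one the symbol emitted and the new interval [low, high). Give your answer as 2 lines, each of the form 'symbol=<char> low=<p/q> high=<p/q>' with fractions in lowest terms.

Answer: symbol=e low=2/5 high=1/1
symbol=e low=16/25 high=1/1

Derivation:
Step 1: interval [0/1, 1/1), width = 1/1 - 0/1 = 1/1
  'd': [0/1 + 1/1*0/1, 0/1 + 1/1*1/5) = [0/1, 1/5)
  'f': [0/1 + 1/1*1/5, 0/1 + 1/1*2/5) = [1/5, 2/5)
  'e': [0/1 + 1/1*2/5, 0/1 + 1/1*1/1) = [2/5, 1/1) <- contains code 41/50
  emit 'e', narrow to [2/5, 1/1)
Step 2: interval [2/5, 1/1), width = 1/1 - 2/5 = 3/5
  'd': [2/5 + 3/5*0/1, 2/5 + 3/5*1/5) = [2/5, 13/25)
  'f': [2/5 + 3/5*1/5, 2/5 + 3/5*2/5) = [13/25, 16/25)
  'e': [2/5 + 3/5*2/5, 2/5 + 3/5*1/1) = [16/25, 1/1) <- contains code 41/50
  emit 'e', narrow to [16/25, 1/1)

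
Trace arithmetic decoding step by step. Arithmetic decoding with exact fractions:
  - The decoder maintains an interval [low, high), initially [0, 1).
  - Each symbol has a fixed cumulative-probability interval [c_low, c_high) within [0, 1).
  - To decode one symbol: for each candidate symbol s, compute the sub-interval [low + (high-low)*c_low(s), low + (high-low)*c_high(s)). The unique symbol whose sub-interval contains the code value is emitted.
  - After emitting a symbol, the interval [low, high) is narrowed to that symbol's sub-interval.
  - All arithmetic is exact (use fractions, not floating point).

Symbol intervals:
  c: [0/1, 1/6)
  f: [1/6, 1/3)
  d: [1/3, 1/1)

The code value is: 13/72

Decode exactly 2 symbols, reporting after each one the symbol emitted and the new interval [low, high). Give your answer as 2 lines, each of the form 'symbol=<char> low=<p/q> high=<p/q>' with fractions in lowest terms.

Step 1: interval [0/1, 1/1), width = 1/1 - 0/1 = 1/1
  'c': [0/1 + 1/1*0/1, 0/1 + 1/1*1/6) = [0/1, 1/6)
  'f': [0/1 + 1/1*1/6, 0/1 + 1/1*1/3) = [1/6, 1/3) <- contains code 13/72
  'd': [0/1 + 1/1*1/3, 0/1 + 1/1*1/1) = [1/3, 1/1)
  emit 'f', narrow to [1/6, 1/3)
Step 2: interval [1/6, 1/3), width = 1/3 - 1/6 = 1/6
  'c': [1/6 + 1/6*0/1, 1/6 + 1/6*1/6) = [1/6, 7/36) <- contains code 13/72
  'f': [1/6 + 1/6*1/6, 1/6 + 1/6*1/3) = [7/36, 2/9)
  'd': [1/6 + 1/6*1/3, 1/6 + 1/6*1/1) = [2/9, 1/3)
  emit 'c', narrow to [1/6, 7/36)

Answer: symbol=f low=1/6 high=1/3
symbol=c low=1/6 high=7/36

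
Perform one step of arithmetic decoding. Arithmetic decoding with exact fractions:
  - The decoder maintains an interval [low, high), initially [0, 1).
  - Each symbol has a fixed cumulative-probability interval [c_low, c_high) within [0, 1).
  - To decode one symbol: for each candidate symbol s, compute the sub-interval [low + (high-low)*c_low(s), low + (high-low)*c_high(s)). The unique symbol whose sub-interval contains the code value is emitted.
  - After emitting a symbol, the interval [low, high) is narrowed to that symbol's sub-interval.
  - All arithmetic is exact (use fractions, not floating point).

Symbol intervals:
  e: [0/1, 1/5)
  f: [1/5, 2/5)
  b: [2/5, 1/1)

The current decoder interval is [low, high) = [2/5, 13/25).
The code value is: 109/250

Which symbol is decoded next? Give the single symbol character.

Answer: f

Derivation:
Interval width = high − low = 13/25 − 2/5 = 3/25
Scaled code = (code − low) / width = (109/250 − 2/5) / 3/25 = 3/10
  e: [0/1, 1/5) 
  f: [1/5, 2/5) ← scaled code falls here ✓
  b: [2/5, 1/1) 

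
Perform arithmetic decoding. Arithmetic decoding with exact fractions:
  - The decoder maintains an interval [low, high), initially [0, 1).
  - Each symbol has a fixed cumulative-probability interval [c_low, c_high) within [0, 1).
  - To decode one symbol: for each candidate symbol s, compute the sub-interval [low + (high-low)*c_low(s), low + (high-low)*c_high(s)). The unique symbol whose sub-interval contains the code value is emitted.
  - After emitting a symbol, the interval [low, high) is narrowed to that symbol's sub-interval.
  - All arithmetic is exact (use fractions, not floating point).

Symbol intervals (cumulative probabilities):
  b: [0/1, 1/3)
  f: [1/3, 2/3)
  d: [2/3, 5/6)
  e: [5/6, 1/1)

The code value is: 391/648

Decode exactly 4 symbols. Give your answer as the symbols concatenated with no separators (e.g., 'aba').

Answer: fdeb

Derivation:
Step 1: interval [0/1, 1/1), width = 1/1 - 0/1 = 1/1
  'b': [0/1 + 1/1*0/1, 0/1 + 1/1*1/3) = [0/1, 1/3)
  'f': [0/1 + 1/1*1/3, 0/1 + 1/1*2/3) = [1/3, 2/3) <- contains code 391/648
  'd': [0/1 + 1/1*2/3, 0/1 + 1/1*5/6) = [2/3, 5/6)
  'e': [0/1 + 1/1*5/6, 0/1 + 1/1*1/1) = [5/6, 1/1)
  emit 'f', narrow to [1/3, 2/3)
Step 2: interval [1/3, 2/3), width = 2/3 - 1/3 = 1/3
  'b': [1/3 + 1/3*0/1, 1/3 + 1/3*1/3) = [1/3, 4/9)
  'f': [1/3 + 1/3*1/3, 1/3 + 1/3*2/3) = [4/9, 5/9)
  'd': [1/3 + 1/3*2/3, 1/3 + 1/3*5/6) = [5/9, 11/18) <- contains code 391/648
  'e': [1/3 + 1/3*5/6, 1/3 + 1/3*1/1) = [11/18, 2/3)
  emit 'd', narrow to [5/9, 11/18)
Step 3: interval [5/9, 11/18), width = 11/18 - 5/9 = 1/18
  'b': [5/9 + 1/18*0/1, 5/9 + 1/18*1/3) = [5/9, 31/54)
  'f': [5/9 + 1/18*1/3, 5/9 + 1/18*2/3) = [31/54, 16/27)
  'd': [5/9 + 1/18*2/3, 5/9 + 1/18*5/6) = [16/27, 65/108)
  'e': [5/9 + 1/18*5/6, 5/9 + 1/18*1/1) = [65/108, 11/18) <- contains code 391/648
  emit 'e', narrow to [65/108, 11/18)
Step 4: interval [65/108, 11/18), width = 11/18 - 65/108 = 1/108
  'b': [65/108 + 1/108*0/1, 65/108 + 1/108*1/3) = [65/108, 49/81) <- contains code 391/648
  'f': [65/108 + 1/108*1/3, 65/108 + 1/108*2/3) = [49/81, 197/324)
  'd': [65/108 + 1/108*2/3, 65/108 + 1/108*5/6) = [197/324, 395/648)
  'e': [65/108 + 1/108*5/6, 65/108 + 1/108*1/1) = [395/648, 11/18)
  emit 'b', narrow to [65/108, 49/81)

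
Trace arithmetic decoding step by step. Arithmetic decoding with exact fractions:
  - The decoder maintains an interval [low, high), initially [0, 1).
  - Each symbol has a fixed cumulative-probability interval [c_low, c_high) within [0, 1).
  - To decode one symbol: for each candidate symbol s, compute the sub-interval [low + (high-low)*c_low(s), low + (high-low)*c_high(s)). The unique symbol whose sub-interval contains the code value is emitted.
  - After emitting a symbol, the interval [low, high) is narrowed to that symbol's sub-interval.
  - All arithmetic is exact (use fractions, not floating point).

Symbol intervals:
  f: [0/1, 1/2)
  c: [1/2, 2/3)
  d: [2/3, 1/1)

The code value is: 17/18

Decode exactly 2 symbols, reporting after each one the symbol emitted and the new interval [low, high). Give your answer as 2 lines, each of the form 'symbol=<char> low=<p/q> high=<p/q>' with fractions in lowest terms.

Answer: symbol=d low=2/3 high=1/1
symbol=d low=8/9 high=1/1

Derivation:
Step 1: interval [0/1, 1/1), width = 1/1 - 0/1 = 1/1
  'f': [0/1 + 1/1*0/1, 0/1 + 1/1*1/2) = [0/1, 1/2)
  'c': [0/1 + 1/1*1/2, 0/1 + 1/1*2/3) = [1/2, 2/3)
  'd': [0/1 + 1/1*2/3, 0/1 + 1/1*1/1) = [2/3, 1/1) <- contains code 17/18
  emit 'd', narrow to [2/3, 1/1)
Step 2: interval [2/3, 1/1), width = 1/1 - 2/3 = 1/3
  'f': [2/3 + 1/3*0/1, 2/3 + 1/3*1/2) = [2/3, 5/6)
  'c': [2/3 + 1/3*1/2, 2/3 + 1/3*2/3) = [5/6, 8/9)
  'd': [2/3 + 1/3*2/3, 2/3 + 1/3*1/1) = [8/9, 1/1) <- contains code 17/18
  emit 'd', narrow to [8/9, 1/1)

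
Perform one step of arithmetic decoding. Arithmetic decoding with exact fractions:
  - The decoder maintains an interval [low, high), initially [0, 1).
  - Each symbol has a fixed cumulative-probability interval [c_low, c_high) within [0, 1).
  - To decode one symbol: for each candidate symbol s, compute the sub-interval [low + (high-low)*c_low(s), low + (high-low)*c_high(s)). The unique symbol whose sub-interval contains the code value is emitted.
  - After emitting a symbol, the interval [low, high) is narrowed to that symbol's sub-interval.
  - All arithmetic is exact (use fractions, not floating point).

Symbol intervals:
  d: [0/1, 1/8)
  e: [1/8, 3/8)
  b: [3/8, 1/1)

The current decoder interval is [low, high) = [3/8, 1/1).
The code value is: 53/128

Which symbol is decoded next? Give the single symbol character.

Interval width = high − low = 1/1 − 3/8 = 5/8
Scaled code = (code − low) / width = (53/128 − 3/8) / 5/8 = 1/16
  d: [0/1, 1/8) ← scaled code falls here ✓
  e: [1/8, 3/8) 
  b: [3/8, 1/1) 

Answer: d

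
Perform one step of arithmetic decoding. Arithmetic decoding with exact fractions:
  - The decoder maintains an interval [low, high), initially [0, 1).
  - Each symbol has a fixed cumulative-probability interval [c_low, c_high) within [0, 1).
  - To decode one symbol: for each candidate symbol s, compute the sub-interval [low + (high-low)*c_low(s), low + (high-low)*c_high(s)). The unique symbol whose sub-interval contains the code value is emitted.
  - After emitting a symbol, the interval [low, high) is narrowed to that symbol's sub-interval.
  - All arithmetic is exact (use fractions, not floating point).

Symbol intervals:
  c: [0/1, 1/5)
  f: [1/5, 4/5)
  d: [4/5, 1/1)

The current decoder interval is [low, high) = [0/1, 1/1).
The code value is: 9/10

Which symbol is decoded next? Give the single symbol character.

Answer: d

Derivation:
Interval width = high − low = 1/1 − 0/1 = 1/1
Scaled code = (code − low) / width = (9/10 − 0/1) / 1/1 = 9/10
  c: [0/1, 1/5) 
  f: [1/5, 4/5) 
  d: [4/5, 1/1) ← scaled code falls here ✓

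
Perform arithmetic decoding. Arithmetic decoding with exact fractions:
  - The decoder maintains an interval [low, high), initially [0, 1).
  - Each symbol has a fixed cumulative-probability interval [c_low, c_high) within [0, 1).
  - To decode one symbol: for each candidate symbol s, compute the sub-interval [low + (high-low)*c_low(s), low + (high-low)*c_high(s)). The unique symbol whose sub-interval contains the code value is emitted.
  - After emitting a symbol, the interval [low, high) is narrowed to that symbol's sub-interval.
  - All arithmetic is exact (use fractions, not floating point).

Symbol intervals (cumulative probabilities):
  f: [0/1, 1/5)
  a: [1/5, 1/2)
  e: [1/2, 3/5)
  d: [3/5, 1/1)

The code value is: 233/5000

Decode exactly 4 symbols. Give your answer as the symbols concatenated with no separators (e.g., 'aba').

Step 1: interval [0/1, 1/1), width = 1/1 - 0/1 = 1/1
  'f': [0/1 + 1/1*0/1, 0/1 + 1/1*1/5) = [0/1, 1/5) <- contains code 233/5000
  'a': [0/1 + 1/1*1/5, 0/1 + 1/1*1/2) = [1/5, 1/2)
  'e': [0/1 + 1/1*1/2, 0/1 + 1/1*3/5) = [1/2, 3/5)
  'd': [0/1 + 1/1*3/5, 0/1 + 1/1*1/1) = [3/5, 1/1)
  emit 'f', narrow to [0/1, 1/5)
Step 2: interval [0/1, 1/5), width = 1/5 - 0/1 = 1/5
  'f': [0/1 + 1/5*0/1, 0/1 + 1/5*1/5) = [0/1, 1/25)
  'a': [0/1 + 1/5*1/5, 0/1 + 1/5*1/2) = [1/25, 1/10) <- contains code 233/5000
  'e': [0/1 + 1/5*1/2, 0/1 + 1/5*3/5) = [1/10, 3/25)
  'd': [0/1 + 1/5*3/5, 0/1 + 1/5*1/1) = [3/25, 1/5)
  emit 'a', narrow to [1/25, 1/10)
Step 3: interval [1/25, 1/10), width = 1/10 - 1/25 = 3/50
  'f': [1/25 + 3/50*0/1, 1/25 + 3/50*1/5) = [1/25, 13/250) <- contains code 233/5000
  'a': [1/25 + 3/50*1/5, 1/25 + 3/50*1/2) = [13/250, 7/100)
  'e': [1/25 + 3/50*1/2, 1/25 + 3/50*3/5) = [7/100, 19/250)
  'd': [1/25 + 3/50*3/5, 1/25 + 3/50*1/1) = [19/250, 1/10)
  emit 'f', narrow to [1/25, 13/250)
Step 4: interval [1/25, 13/250), width = 13/250 - 1/25 = 3/250
  'f': [1/25 + 3/250*0/1, 1/25 + 3/250*1/5) = [1/25, 53/1250)
  'a': [1/25 + 3/250*1/5, 1/25 + 3/250*1/2) = [53/1250, 23/500)
  'e': [1/25 + 3/250*1/2, 1/25 + 3/250*3/5) = [23/500, 59/1250) <- contains code 233/5000
  'd': [1/25 + 3/250*3/5, 1/25 + 3/250*1/1) = [59/1250, 13/250)
  emit 'e', narrow to [23/500, 59/1250)

Answer: fafe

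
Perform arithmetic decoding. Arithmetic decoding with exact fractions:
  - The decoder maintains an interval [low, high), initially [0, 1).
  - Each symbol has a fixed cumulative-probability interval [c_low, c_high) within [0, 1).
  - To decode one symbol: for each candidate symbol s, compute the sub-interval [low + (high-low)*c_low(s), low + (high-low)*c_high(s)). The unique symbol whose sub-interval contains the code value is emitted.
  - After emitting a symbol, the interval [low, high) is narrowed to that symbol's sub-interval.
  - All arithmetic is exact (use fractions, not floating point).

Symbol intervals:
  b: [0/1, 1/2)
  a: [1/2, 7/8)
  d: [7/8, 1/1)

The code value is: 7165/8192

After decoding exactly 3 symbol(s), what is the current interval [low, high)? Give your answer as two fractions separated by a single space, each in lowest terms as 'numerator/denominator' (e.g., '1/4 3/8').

Answer: 445/512 7/8

Derivation:
Step 1: interval [0/1, 1/1), width = 1/1 - 0/1 = 1/1
  'b': [0/1 + 1/1*0/1, 0/1 + 1/1*1/2) = [0/1, 1/2)
  'a': [0/1 + 1/1*1/2, 0/1 + 1/1*7/8) = [1/2, 7/8) <- contains code 7165/8192
  'd': [0/1 + 1/1*7/8, 0/1 + 1/1*1/1) = [7/8, 1/1)
  emit 'a', narrow to [1/2, 7/8)
Step 2: interval [1/2, 7/8), width = 7/8 - 1/2 = 3/8
  'b': [1/2 + 3/8*0/1, 1/2 + 3/8*1/2) = [1/2, 11/16)
  'a': [1/2 + 3/8*1/2, 1/2 + 3/8*7/8) = [11/16, 53/64)
  'd': [1/2 + 3/8*7/8, 1/2 + 3/8*1/1) = [53/64, 7/8) <- contains code 7165/8192
  emit 'd', narrow to [53/64, 7/8)
Step 3: interval [53/64, 7/8), width = 7/8 - 53/64 = 3/64
  'b': [53/64 + 3/64*0/1, 53/64 + 3/64*1/2) = [53/64, 109/128)
  'a': [53/64 + 3/64*1/2, 53/64 + 3/64*7/8) = [109/128, 445/512)
  'd': [53/64 + 3/64*7/8, 53/64 + 3/64*1/1) = [445/512, 7/8) <- contains code 7165/8192
  emit 'd', narrow to [445/512, 7/8)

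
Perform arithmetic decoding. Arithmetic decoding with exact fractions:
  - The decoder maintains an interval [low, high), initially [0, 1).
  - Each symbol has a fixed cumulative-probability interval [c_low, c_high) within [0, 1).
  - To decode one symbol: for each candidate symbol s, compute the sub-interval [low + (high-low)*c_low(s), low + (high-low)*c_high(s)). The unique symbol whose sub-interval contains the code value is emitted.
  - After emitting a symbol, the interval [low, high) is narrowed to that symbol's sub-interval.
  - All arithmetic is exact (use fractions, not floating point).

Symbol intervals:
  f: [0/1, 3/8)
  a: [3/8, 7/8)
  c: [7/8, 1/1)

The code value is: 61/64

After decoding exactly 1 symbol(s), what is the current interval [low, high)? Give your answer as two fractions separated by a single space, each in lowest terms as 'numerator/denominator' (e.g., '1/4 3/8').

Answer: 7/8 1/1

Derivation:
Step 1: interval [0/1, 1/1), width = 1/1 - 0/1 = 1/1
  'f': [0/1 + 1/1*0/1, 0/1 + 1/1*3/8) = [0/1, 3/8)
  'a': [0/1 + 1/1*3/8, 0/1 + 1/1*7/8) = [3/8, 7/8)
  'c': [0/1 + 1/1*7/8, 0/1 + 1/1*1/1) = [7/8, 1/1) <- contains code 61/64
  emit 'c', narrow to [7/8, 1/1)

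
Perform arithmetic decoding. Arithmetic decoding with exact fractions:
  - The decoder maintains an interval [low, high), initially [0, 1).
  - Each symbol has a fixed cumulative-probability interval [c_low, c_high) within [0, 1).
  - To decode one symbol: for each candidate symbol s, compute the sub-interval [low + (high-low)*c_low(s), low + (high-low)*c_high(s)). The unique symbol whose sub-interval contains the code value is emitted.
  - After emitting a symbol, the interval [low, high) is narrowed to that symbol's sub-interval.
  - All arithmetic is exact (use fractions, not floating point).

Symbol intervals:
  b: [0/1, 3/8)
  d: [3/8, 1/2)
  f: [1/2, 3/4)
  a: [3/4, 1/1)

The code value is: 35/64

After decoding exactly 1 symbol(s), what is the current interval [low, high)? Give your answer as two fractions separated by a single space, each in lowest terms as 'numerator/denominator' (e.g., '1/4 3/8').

Step 1: interval [0/1, 1/1), width = 1/1 - 0/1 = 1/1
  'b': [0/1 + 1/1*0/1, 0/1 + 1/1*3/8) = [0/1, 3/8)
  'd': [0/1 + 1/1*3/8, 0/1 + 1/1*1/2) = [3/8, 1/2)
  'f': [0/1 + 1/1*1/2, 0/1 + 1/1*3/4) = [1/2, 3/4) <- contains code 35/64
  'a': [0/1 + 1/1*3/4, 0/1 + 1/1*1/1) = [3/4, 1/1)
  emit 'f', narrow to [1/2, 3/4)

Answer: 1/2 3/4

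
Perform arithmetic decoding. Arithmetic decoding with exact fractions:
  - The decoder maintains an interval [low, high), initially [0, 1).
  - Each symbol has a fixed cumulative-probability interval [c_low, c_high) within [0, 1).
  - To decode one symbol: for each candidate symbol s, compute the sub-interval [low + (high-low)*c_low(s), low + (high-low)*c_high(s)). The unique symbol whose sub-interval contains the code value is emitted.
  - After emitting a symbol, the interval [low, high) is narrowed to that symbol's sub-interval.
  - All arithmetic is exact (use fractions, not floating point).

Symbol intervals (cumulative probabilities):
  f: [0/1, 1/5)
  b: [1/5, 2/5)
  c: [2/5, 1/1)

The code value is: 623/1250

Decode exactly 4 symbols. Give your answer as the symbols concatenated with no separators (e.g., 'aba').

Answer: cfcc

Derivation:
Step 1: interval [0/1, 1/1), width = 1/1 - 0/1 = 1/1
  'f': [0/1 + 1/1*0/1, 0/1 + 1/1*1/5) = [0/1, 1/5)
  'b': [0/1 + 1/1*1/5, 0/1 + 1/1*2/5) = [1/5, 2/5)
  'c': [0/1 + 1/1*2/5, 0/1 + 1/1*1/1) = [2/5, 1/1) <- contains code 623/1250
  emit 'c', narrow to [2/5, 1/1)
Step 2: interval [2/5, 1/1), width = 1/1 - 2/5 = 3/5
  'f': [2/5 + 3/5*0/1, 2/5 + 3/5*1/5) = [2/5, 13/25) <- contains code 623/1250
  'b': [2/5 + 3/5*1/5, 2/5 + 3/5*2/5) = [13/25, 16/25)
  'c': [2/5 + 3/5*2/5, 2/5 + 3/5*1/1) = [16/25, 1/1)
  emit 'f', narrow to [2/5, 13/25)
Step 3: interval [2/5, 13/25), width = 13/25 - 2/5 = 3/25
  'f': [2/5 + 3/25*0/1, 2/5 + 3/25*1/5) = [2/5, 53/125)
  'b': [2/5 + 3/25*1/5, 2/5 + 3/25*2/5) = [53/125, 56/125)
  'c': [2/5 + 3/25*2/5, 2/5 + 3/25*1/1) = [56/125, 13/25) <- contains code 623/1250
  emit 'c', narrow to [56/125, 13/25)
Step 4: interval [56/125, 13/25), width = 13/25 - 56/125 = 9/125
  'f': [56/125 + 9/125*0/1, 56/125 + 9/125*1/5) = [56/125, 289/625)
  'b': [56/125 + 9/125*1/5, 56/125 + 9/125*2/5) = [289/625, 298/625)
  'c': [56/125 + 9/125*2/5, 56/125 + 9/125*1/1) = [298/625, 13/25) <- contains code 623/1250
  emit 'c', narrow to [298/625, 13/25)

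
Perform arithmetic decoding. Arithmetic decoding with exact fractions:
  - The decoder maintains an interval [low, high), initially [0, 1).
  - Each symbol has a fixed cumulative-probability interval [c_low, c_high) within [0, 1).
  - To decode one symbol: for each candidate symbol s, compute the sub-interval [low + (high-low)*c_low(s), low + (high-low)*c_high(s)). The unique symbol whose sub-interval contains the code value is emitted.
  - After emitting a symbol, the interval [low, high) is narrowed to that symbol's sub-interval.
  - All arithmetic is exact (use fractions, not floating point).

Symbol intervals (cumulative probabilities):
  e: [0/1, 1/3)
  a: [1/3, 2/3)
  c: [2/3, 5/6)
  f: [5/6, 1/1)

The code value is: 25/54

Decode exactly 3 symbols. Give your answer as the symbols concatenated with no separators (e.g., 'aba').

Step 1: interval [0/1, 1/1), width = 1/1 - 0/1 = 1/1
  'e': [0/1 + 1/1*0/1, 0/1 + 1/1*1/3) = [0/1, 1/3)
  'a': [0/1 + 1/1*1/3, 0/1 + 1/1*2/3) = [1/3, 2/3) <- contains code 25/54
  'c': [0/1 + 1/1*2/3, 0/1 + 1/1*5/6) = [2/3, 5/6)
  'f': [0/1 + 1/1*5/6, 0/1 + 1/1*1/1) = [5/6, 1/1)
  emit 'a', narrow to [1/3, 2/3)
Step 2: interval [1/3, 2/3), width = 2/3 - 1/3 = 1/3
  'e': [1/3 + 1/3*0/1, 1/3 + 1/3*1/3) = [1/3, 4/9)
  'a': [1/3 + 1/3*1/3, 1/3 + 1/3*2/3) = [4/9, 5/9) <- contains code 25/54
  'c': [1/3 + 1/3*2/3, 1/3 + 1/3*5/6) = [5/9, 11/18)
  'f': [1/3 + 1/3*5/6, 1/3 + 1/3*1/1) = [11/18, 2/3)
  emit 'a', narrow to [4/9, 5/9)
Step 3: interval [4/9, 5/9), width = 5/9 - 4/9 = 1/9
  'e': [4/9 + 1/9*0/1, 4/9 + 1/9*1/3) = [4/9, 13/27) <- contains code 25/54
  'a': [4/9 + 1/9*1/3, 4/9 + 1/9*2/3) = [13/27, 14/27)
  'c': [4/9 + 1/9*2/3, 4/9 + 1/9*5/6) = [14/27, 29/54)
  'f': [4/9 + 1/9*5/6, 4/9 + 1/9*1/1) = [29/54, 5/9)
  emit 'e', narrow to [4/9, 13/27)

Answer: aae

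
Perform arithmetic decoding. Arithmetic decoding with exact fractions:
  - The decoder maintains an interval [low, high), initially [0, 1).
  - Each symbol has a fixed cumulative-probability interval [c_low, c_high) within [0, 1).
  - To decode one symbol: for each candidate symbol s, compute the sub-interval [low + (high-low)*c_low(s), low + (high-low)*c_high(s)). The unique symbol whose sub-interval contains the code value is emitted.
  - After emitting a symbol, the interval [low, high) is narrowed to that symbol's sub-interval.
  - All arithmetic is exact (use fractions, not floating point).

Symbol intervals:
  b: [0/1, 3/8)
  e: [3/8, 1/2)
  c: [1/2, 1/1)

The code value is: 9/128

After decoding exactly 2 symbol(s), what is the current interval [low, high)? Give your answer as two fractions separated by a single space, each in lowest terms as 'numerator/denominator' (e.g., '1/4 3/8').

Step 1: interval [0/1, 1/1), width = 1/1 - 0/1 = 1/1
  'b': [0/1 + 1/1*0/1, 0/1 + 1/1*3/8) = [0/1, 3/8) <- contains code 9/128
  'e': [0/1 + 1/1*3/8, 0/1 + 1/1*1/2) = [3/8, 1/2)
  'c': [0/1 + 1/1*1/2, 0/1 + 1/1*1/1) = [1/2, 1/1)
  emit 'b', narrow to [0/1, 3/8)
Step 2: interval [0/1, 3/8), width = 3/8 - 0/1 = 3/8
  'b': [0/1 + 3/8*0/1, 0/1 + 3/8*3/8) = [0/1, 9/64) <- contains code 9/128
  'e': [0/1 + 3/8*3/8, 0/1 + 3/8*1/2) = [9/64, 3/16)
  'c': [0/1 + 3/8*1/2, 0/1 + 3/8*1/1) = [3/16, 3/8)
  emit 'b', narrow to [0/1, 9/64)

Answer: 0/1 9/64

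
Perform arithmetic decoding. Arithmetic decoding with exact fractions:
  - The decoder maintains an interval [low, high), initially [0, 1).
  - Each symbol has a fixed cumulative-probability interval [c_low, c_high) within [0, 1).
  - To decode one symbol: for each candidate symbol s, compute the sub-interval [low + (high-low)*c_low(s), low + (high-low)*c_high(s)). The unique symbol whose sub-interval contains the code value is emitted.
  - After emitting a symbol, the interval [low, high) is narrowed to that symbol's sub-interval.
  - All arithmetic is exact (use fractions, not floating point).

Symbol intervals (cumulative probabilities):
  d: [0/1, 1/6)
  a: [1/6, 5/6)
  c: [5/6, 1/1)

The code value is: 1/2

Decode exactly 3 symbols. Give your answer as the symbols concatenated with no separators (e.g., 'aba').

Step 1: interval [0/1, 1/1), width = 1/1 - 0/1 = 1/1
  'd': [0/1 + 1/1*0/1, 0/1 + 1/1*1/6) = [0/1, 1/6)
  'a': [0/1 + 1/1*1/6, 0/1 + 1/1*5/6) = [1/6, 5/6) <- contains code 1/2
  'c': [0/1 + 1/1*5/6, 0/1 + 1/1*1/1) = [5/6, 1/1)
  emit 'a', narrow to [1/6, 5/6)
Step 2: interval [1/6, 5/6), width = 5/6 - 1/6 = 2/3
  'd': [1/6 + 2/3*0/1, 1/6 + 2/3*1/6) = [1/6, 5/18)
  'a': [1/6 + 2/3*1/6, 1/6 + 2/3*5/6) = [5/18, 13/18) <- contains code 1/2
  'c': [1/6 + 2/3*5/6, 1/6 + 2/3*1/1) = [13/18, 5/6)
  emit 'a', narrow to [5/18, 13/18)
Step 3: interval [5/18, 13/18), width = 13/18 - 5/18 = 4/9
  'd': [5/18 + 4/9*0/1, 5/18 + 4/9*1/6) = [5/18, 19/54)
  'a': [5/18 + 4/9*1/6, 5/18 + 4/9*5/6) = [19/54, 35/54) <- contains code 1/2
  'c': [5/18 + 4/9*5/6, 5/18 + 4/9*1/1) = [35/54, 13/18)
  emit 'a', narrow to [19/54, 35/54)

Answer: aaa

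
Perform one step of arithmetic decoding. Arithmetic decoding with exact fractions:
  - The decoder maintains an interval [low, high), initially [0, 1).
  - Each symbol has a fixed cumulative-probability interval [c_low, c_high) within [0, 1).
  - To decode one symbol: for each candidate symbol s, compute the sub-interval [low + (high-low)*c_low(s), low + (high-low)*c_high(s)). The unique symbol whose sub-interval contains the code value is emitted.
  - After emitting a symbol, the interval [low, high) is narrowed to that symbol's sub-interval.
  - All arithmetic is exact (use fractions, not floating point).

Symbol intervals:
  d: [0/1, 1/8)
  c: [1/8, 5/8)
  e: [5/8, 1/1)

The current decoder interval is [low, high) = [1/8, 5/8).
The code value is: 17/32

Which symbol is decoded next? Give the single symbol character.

Interval width = high − low = 5/8 − 1/8 = 1/2
Scaled code = (code − low) / width = (17/32 − 1/8) / 1/2 = 13/16
  d: [0/1, 1/8) 
  c: [1/8, 5/8) 
  e: [5/8, 1/1) ← scaled code falls here ✓

Answer: e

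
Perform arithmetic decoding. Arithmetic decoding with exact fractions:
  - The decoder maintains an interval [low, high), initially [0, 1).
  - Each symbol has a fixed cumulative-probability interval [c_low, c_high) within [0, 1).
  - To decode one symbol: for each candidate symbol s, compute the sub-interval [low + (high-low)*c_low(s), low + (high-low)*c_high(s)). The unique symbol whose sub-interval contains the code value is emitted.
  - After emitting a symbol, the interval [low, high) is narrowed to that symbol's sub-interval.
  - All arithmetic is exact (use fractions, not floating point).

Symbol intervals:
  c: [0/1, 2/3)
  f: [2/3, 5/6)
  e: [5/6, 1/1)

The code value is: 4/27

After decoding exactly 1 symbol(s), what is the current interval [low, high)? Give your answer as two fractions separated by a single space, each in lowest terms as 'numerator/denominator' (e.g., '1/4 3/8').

Answer: 0/1 2/3

Derivation:
Step 1: interval [0/1, 1/1), width = 1/1 - 0/1 = 1/1
  'c': [0/1 + 1/1*0/1, 0/1 + 1/1*2/3) = [0/1, 2/3) <- contains code 4/27
  'f': [0/1 + 1/1*2/3, 0/1 + 1/1*5/6) = [2/3, 5/6)
  'e': [0/1 + 1/1*5/6, 0/1 + 1/1*1/1) = [5/6, 1/1)
  emit 'c', narrow to [0/1, 2/3)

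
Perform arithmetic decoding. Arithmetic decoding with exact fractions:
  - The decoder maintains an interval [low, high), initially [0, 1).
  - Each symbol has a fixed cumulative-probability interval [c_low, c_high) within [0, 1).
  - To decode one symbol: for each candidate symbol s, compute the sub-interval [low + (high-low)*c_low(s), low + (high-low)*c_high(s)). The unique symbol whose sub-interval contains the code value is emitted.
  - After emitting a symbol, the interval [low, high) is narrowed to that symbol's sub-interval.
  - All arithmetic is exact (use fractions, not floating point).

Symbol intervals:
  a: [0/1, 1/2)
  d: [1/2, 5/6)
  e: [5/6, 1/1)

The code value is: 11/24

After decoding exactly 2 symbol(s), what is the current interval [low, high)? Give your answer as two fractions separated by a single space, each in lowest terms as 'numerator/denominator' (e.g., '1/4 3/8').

Answer: 5/12 1/2

Derivation:
Step 1: interval [0/1, 1/1), width = 1/1 - 0/1 = 1/1
  'a': [0/1 + 1/1*0/1, 0/1 + 1/1*1/2) = [0/1, 1/2) <- contains code 11/24
  'd': [0/1 + 1/1*1/2, 0/1 + 1/1*5/6) = [1/2, 5/6)
  'e': [0/1 + 1/1*5/6, 0/1 + 1/1*1/1) = [5/6, 1/1)
  emit 'a', narrow to [0/1, 1/2)
Step 2: interval [0/1, 1/2), width = 1/2 - 0/1 = 1/2
  'a': [0/1 + 1/2*0/1, 0/1 + 1/2*1/2) = [0/1, 1/4)
  'd': [0/1 + 1/2*1/2, 0/1 + 1/2*5/6) = [1/4, 5/12)
  'e': [0/1 + 1/2*5/6, 0/1 + 1/2*1/1) = [5/12, 1/2) <- contains code 11/24
  emit 'e', narrow to [5/12, 1/2)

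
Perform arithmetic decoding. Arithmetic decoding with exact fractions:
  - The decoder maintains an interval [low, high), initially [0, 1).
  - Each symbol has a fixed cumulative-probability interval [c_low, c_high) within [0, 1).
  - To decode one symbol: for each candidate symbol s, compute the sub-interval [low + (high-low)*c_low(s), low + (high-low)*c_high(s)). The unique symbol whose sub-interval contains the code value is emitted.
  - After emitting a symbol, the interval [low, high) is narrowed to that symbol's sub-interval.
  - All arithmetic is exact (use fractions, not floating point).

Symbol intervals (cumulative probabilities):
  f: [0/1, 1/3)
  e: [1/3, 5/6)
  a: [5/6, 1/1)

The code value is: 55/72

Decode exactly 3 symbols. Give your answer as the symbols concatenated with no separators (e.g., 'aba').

Step 1: interval [0/1, 1/1), width = 1/1 - 0/1 = 1/1
  'f': [0/1 + 1/1*0/1, 0/1 + 1/1*1/3) = [0/1, 1/3)
  'e': [0/1 + 1/1*1/3, 0/1 + 1/1*5/6) = [1/3, 5/6) <- contains code 55/72
  'a': [0/1 + 1/1*5/6, 0/1 + 1/1*1/1) = [5/6, 1/1)
  emit 'e', narrow to [1/3, 5/6)
Step 2: interval [1/3, 5/6), width = 5/6 - 1/3 = 1/2
  'f': [1/3 + 1/2*0/1, 1/3 + 1/2*1/3) = [1/3, 1/2)
  'e': [1/3 + 1/2*1/3, 1/3 + 1/2*5/6) = [1/2, 3/4)
  'a': [1/3 + 1/2*5/6, 1/3 + 1/2*1/1) = [3/4, 5/6) <- contains code 55/72
  emit 'a', narrow to [3/4, 5/6)
Step 3: interval [3/4, 5/6), width = 5/6 - 3/4 = 1/12
  'f': [3/4 + 1/12*0/1, 3/4 + 1/12*1/3) = [3/4, 7/9) <- contains code 55/72
  'e': [3/4 + 1/12*1/3, 3/4 + 1/12*5/6) = [7/9, 59/72)
  'a': [3/4 + 1/12*5/6, 3/4 + 1/12*1/1) = [59/72, 5/6)
  emit 'f', narrow to [3/4, 7/9)

Answer: eaf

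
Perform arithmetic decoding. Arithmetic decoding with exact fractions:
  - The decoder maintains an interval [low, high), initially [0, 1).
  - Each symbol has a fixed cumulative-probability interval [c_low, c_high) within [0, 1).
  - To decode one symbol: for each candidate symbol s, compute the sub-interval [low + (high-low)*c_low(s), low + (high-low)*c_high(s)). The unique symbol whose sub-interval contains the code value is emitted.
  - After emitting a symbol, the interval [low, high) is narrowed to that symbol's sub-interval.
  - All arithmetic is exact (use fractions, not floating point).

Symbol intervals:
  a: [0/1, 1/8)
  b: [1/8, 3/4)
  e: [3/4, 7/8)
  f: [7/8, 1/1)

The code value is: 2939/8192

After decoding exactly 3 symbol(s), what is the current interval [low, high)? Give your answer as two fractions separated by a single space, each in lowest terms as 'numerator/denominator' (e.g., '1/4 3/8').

Step 1: interval [0/1, 1/1), width = 1/1 - 0/1 = 1/1
  'a': [0/1 + 1/1*0/1, 0/1 + 1/1*1/8) = [0/1, 1/8)
  'b': [0/1 + 1/1*1/8, 0/1 + 1/1*3/4) = [1/8, 3/4) <- contains code 2939/8192
  'e': [0/1 + 1/1*3/4, 0/1 + 1/1*7/8) = [3/4, 7/8)
  'f': [0/1 + 1/1*7/8, 0/1 + 1/1*1/1) = [7/8, 1/1)
  emit 'b', narrow to [1/8, 3/4)
Step 2: interval [1/8, 3/4), width = 3/4 - 1/8 = 5/8
  'a': [1/8 + 5/8*0/1, 1/8 + 5/8*1/8) = [1/8, 13/64)
  'b': [1/8 + 5/8*1/8, 1/8 + 5/8*3/4) = [13/64, 19/32) <- contains code 2939/8192
  'e': [1/8 + 5/8*3/4, 1/8 + 5/8*7/8) = [19/32, 43/64)
  'f': [1/8 + 5/8*7/8, 1/8 + 5/8*1/1) = [43/64, 3/4)
  emit 'b', narrow to [13/64, 19/32)
Step 3: interval [13/64, 19/32), width = 19/32 - 13/64 = 25/64
  'a': [13/64 + 25/64*0/1, 13/64 + 25/64*1/8) = [13/64, 129/512)
  'b': [13/64 + 25/64*1/8, 13/64 + 25/64*3/4) = [129/512, 127/256) <- contains code 2939/8192
  'e': [13/64 + 25/64*3/4, 13/64 + 25/64*7/8) = [127/256, 279/512)
  'f': [13/64 + 25/64*7/8, 13/64 + 25/64*1/1) = [279/512, 19/32)
  emit 'b', narrow to [129/512, 127/256)

Answer: 129/512 127/256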